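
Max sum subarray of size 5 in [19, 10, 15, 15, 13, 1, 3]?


[0:5]: 72
[1:6]: 54
[2:7]: 47

Max: 72 at [0:5]


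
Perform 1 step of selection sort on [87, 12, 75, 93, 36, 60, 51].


Initial: [87, 12, 75, 93, 36, 60, 51]
Step 1: min=12 at 1
  Swap: [12, 87, 75, 93, 36, 60, 51]

After 1 step: [12, 87, 75, 93, 36, 60, 51]


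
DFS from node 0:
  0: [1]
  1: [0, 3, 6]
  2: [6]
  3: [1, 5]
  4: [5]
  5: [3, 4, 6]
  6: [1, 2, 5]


Visit 0, push [1]
Visit 1, push [6, 3]
Visit 3, push [5]
Visit 5, push [6, 4]
Visit 4, push []
Visit 6, push [2]
Visit 2, push []

DFS order: [0, 1, 3, 5, 4, 6, 2]


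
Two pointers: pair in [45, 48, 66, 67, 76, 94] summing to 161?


lo=0(45)+hi=5(94)=139
lo=1(48)+hi=5(94)=142
lo=2(66)+hi=5(94)=160
lo=3(67)+hi=5(94)=161

Yes: 67+94=161


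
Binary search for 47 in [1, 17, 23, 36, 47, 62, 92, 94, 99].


Step 1: lo=0, hi=8, mid=4, val=47

Found at index 4


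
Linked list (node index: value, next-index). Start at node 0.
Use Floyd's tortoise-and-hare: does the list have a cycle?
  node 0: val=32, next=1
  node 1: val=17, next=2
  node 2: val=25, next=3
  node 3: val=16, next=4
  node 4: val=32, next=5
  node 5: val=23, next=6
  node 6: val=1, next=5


Floyd's tortoise (slow, +1) and hare (fast, +2):
  init: slow=0, fast=0
  step 1: slow=1, fast=2
  step 2: slow=2, fast=4
  step 3: slow=3, fast=6
  step 4: slow=4, fast=6
  step 5: slow=5, fast=6
  step 6: slow=6, fast=6
  slow == fast at node 6: cycle detected

Cycle: yes


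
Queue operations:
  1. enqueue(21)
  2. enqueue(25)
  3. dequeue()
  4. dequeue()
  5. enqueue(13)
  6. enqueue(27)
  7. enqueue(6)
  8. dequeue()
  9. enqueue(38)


enqueue(21) -> [21]
enqueue(25) -> [21, 25]
dequeue()->21, [25]
dequeue()->25, []
enqueue(13) -> [13]
enqueue(27) -> [13, 27]
enqueue(6) -> [13, 27, 6]
dequeue()->13, [27, 6]
enqueue(38) -> [27, 6, 38]

Final queue: [27, 6, 38]


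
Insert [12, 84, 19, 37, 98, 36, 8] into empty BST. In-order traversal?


Insert 12: root
Insert 84: R from 12
Insert 19: R from 12 -> L from 84
Insert 37: R from 12 -> L from 84 -> R from 19
Insert 98: R from 12 -> R from 84
Insert 36: R from 12 -> L from 84 -> R from 19 -> L from 37
Insert 8: L from 12

In-order: [8, 12, 19, 36, 37, 84, 98]


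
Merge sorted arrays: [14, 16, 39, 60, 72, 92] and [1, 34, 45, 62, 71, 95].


Take 1 from B
Take 14 from A
Take 16 from A
Take 34 from B
Take 39 from A
Take 45 from B
Take 60 from A
Take 62 from B
Take 71 from B
Take 72 from A
Take 92 from A

Merged: [1, 14, 16, 34, 39, 45, 60, 62, 71, 72, 92, 95]


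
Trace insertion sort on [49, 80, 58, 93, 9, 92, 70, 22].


Initial: [49, 80, 58, 93, 9, 92, 70, 22]
Insert 80: [49, 80, 58, 93, 9, 92, 70, 22]
Insert 58: [49, 58, 80, 93, 9, 92, 70, 22]
Insert 93: [49, 58, 80, 93, 9, 92, 70, 22]
Insert 9: [9, 49, 58, 80, 93, 92, 70, 22]
Insert 92: [9, 49, 58, 80, 92, 93, 70, 22]
Insert 70: [9, 49, 58, 70, 80, 92, 93, 22]
Insert 22: [9, 22, 49, 58, 70, 80, 92, 93]

Sorted: [9, 22, 49, 58, 70, 80, 92, 93]


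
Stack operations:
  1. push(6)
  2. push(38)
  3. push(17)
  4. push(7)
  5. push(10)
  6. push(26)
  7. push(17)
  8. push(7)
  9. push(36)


push(6) -> [6]
push(38) -> [6, 38]
push(17) -> [6, 38, 17]
push(7) -> [6, 38, 17, 7]
push(10) -> [6, 38, 17, 7, 10]
push(26) -> [6, 38, 17, 7, 10, 26]
push(17) -> [6, 38, 17, 7, 10, 26, 17]
push(7) -> [6, 38, 17, 7, 10, 26, 17, 7]
push(36) -> [6, 38, 17, 7, 10, 26, 17, 7, 36]

Final stack: [6, 38, 17, 7, 10, 26, 17, 7, 36]


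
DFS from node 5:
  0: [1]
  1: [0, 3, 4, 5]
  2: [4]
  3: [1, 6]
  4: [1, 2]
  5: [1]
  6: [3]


Visit 5, push [1]
Visit 1, push [4, 3, 0]
Visit 0, push []
Visit 3, push [6]
Visit 6, push []
Visit 4, push [2]
Visit 2, push []

DFS order: [5, 1, 0, 3, 6, 4, 2]


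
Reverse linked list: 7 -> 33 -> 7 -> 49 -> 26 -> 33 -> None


Step 1: curr=7, set curr.next=prev(None) | reversed so far: 7
Step 2: curr=33, set curr.next=prev(7) | reversed so far: 33 -> 7
Step 3: curr=7, set curr.next=prev(33) | reversed so far: 7 -> 33 -> 7
Step 4: curr=49, set curr.next=prev(7) | reversed so far: 49 -> 7 -> 33 -> 7
Step 5: curr=26, set curr.next=prev(49) | reversed so far: 26 -> 49 -> 7 -> 33 -> 7
Step 6: curr=33, set curr.next=prev(26) | reversed so far: 33 -> 26 -> 49 -> 7 -> 33 -> 7

33 -> 26 -> 49 -> 7 -> 33 -> 7 -> None


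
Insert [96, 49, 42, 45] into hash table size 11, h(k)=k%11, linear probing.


Insert 96: h=8 -> slot 8
Insert 49: h=5 -> slot 5
Insert 42: h=9 -> slot 9
Insert 45: h=1 -> slot 1

Table: [None, 45, None, None, None, 49, None, None, 96, 42, None]


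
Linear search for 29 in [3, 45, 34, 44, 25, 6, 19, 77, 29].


i=0: 3!=29
i=1: 45!=29
i=2: 34!=29
i=3: 44!=29
i=4: 25!=29
i=5: 6!=29
i=6: 19!=29
i=7: 77!=29
i=8: 29==29 found!

Found at 8, 9 comps


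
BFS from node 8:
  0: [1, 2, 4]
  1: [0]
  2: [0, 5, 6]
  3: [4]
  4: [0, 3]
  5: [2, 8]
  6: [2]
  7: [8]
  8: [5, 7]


Visit 8, enqueue [5, 7]
Visit 5, enqueue [2]
Visit 7, enqueue []
Visit 2, enqueue [0, 6]
Visit 0, enqueue [1, 4]
Visit 6, enqueue []
Visit 1, enqueue []
Visit 4, enqueue [3]
Visit 3, enqueue []

BFS order: [8, 5, 7, 2, 0, 6, 1, 4, 3]


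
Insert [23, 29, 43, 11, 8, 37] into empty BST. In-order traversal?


Insert 23: root
Insert 29: R from 23
Insert 43: R from 23 -> R from 29
Insert 11: L from 23
Insert 8: L from 23 -> L from 11
Insert 37: R from 23 -> R from 29 -> L from 43

In-order: [8, 11, 23, 29, 37, 43]


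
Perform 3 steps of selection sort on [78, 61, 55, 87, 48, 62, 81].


Initial: [78, 61, 55, 87, 48, 62, 81]
Step 1: min=48 at 4
  Swap: [48, 61, 55, 87, 78, 62, 81]
Step 2: min=55 at 2
  Swap: [48, 55, 61, 87, 78, 62, 81]
Step 3: min=61 at 2
  Swap: [48, 55, 61, 87, 78, 62, 81]

After 3 steps: [48, 55, 61, 87, 78, 62, 81]


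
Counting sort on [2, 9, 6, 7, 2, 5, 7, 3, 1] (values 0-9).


Input: [2, 9, 6, 7, 2, 5, 7, 3, 1]
Counts: [0, 1, 2, 1, 0, 1, 1, 2, 0, 1]

Sorted: [1, 2, 2, 3, 5, 6, 7, 7, 9]


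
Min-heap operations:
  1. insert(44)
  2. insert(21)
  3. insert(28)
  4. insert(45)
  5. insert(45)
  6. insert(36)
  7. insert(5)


insert(44) -> [44]
insert(21) -> [21, 44]
insert(28) -> [21, 44, 28]
insert(45) -> [21, 44, 28, 45]
insert(45) -> [21, 44, 28, 45, 45]
insert(36) -> [21, 44, 28, 45, 45, 36]
insert(5) -> [5, 44, 21, 45, 45, 36, 28]

Final heap: [5, 44, 21, 45, 45, 36, 28]


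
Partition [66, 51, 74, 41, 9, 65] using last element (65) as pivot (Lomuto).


Pivot: 65
  51 <= 65: swap -> [51, 66, 74, 41, 9, 65]
  41 <= 65: swap -> [51, 41, 74, 66, 9, 65]
  9 <= 65: swap -> [51, 41, 9, 66, 74, 65]
Place pivot at 3: [51, 41, 9, 65, 74, 66]

Partitioned: [51, 41, 9, 65, 74, 66]


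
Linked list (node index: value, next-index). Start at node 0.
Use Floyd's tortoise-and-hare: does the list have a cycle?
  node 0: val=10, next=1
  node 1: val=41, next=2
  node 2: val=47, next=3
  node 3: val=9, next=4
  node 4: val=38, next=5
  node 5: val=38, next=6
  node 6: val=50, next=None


Floyd's tortoise (slow, +1) and hare (fast, +2):
  init: slow=0, fast=0
  step 1: slow=1, fast=2
  step 2: slow=2, fast=4
  step 3: slow=3, fast=6
  step 4: fast -> None, no cycle

Cycle: no


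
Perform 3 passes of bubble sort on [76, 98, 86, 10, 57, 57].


Initial: [76, 98, 86, 10, 57, 57]
Pass 1: [76, 86, 10, 57, 57, 98] (4 swaps)
Pass 2: [76, 10, 57, 57, 86, 98] (3 swaps)
Pass 3: [10, 57, 57, 76, 86, 98] (3 swaps)

After 3 passes: [10, 57, 57, 76, 86, 98]


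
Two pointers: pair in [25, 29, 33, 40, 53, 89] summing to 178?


lo=0(25)+hi=5(89)=114
lo=1(29)+hi=5(89)=118
lo=2(33)+hi=5(89)=122
lo=3(40)+hi=5(89)=129
lo=4(53)+hi=5(89)=142

No pair found


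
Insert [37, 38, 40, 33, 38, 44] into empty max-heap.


Insert 37: [37]
Insert 38: [38, 37]
Insert 40: [40, 37, 38]
Insert 33: [40, 37, 38, 33]
Insert 38: [40, 38, 38, 33, 37]
Insert 44: [44, 38, 40, 33, 37, 38]

Final heap: [44, 38, 40, 33, 37, 38]


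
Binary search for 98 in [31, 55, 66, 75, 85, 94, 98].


Step 1: lo=0, hi=6, mid=3, val=75
Step 2: lo=4, hi=6, mid=5, val=94
Step 3: lo=6, hi=6, mid=6, val=98

Found at index 6


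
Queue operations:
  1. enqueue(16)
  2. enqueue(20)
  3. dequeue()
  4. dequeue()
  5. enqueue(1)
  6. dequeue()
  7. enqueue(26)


enqueue(16) -> [16]
enqueue(20) -> [16, 20]
dequeue()->16, [20]
dequeue()->20, []
enqueue(1) -> [1]
dequeue()->1, []
enqueue(26) -> [26]

Final queue: [26]


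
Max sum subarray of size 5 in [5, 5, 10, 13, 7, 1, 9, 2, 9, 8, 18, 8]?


[0:5]: 40
[1:6]: 36
[2:7]: 40
[3:8]: 32
[4:9]: 28
[5:10]: 29
[6:11]: 46
[7:12]: 45

Max: 46 at [6:11]


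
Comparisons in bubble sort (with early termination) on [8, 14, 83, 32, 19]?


Algorithm: bubble sort (with early termination)
Input: [8, 14, 83, 32, 19]
Sorted: [8, 14, 19, 32, 83]

9


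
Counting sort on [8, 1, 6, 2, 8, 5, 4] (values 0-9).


Input: [8, 1, 6, 2, 8, 5, 4]
Counts: [0, 1, 1, 0, 1, 1, 1, 0, 2, 0]

Sorted: [1, 2, 4, 5, 6, 8, 8]


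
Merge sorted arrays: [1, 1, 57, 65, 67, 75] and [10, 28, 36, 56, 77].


Take 1 from A
Take 1 from A
Take 10 from B
Take 28 from B
Take 36 from B
Take 56 from B
Take 57 from A
Take 65 from A
Take 67 from A
Take 75 from A

Merged: [1, 1, 10, 28, 36, 56, 57, 65, 67, 75, 77]


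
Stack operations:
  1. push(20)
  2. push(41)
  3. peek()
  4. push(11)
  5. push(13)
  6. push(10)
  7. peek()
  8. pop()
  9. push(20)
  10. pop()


push(20) -> [20]
push(41) -> [20, 41]
peek()->41
push(11) -> [20, 41, 11]
push(13) -> [20, 41, 11, 13]
push(10) -> [20, 41, 11, 13, 10]
peek()->10
pop()->10, [20, 41, 11, 13]
push(20) -> [20, 41, 11, 13, 20]
pop()->20, [20, 41, 11, 13]

Final stack: [20, 41, 11, 13]


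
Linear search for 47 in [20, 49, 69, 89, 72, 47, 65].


i=0: 20!=47
i=1: 49!=47
i=2: 69!=47
i=3: 89!=47
i=4: 72!=47
i=5: 47==47 found!

Found at 5, 6 comps


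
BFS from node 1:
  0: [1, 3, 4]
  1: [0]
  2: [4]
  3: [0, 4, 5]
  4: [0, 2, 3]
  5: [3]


Visit 1, enqueue [0]
Visit 0, enqueue [3, 4]
Visit 3, enqueue [5]
Visit 4, enqueue [2]
Visit 5, enqueue []
Visit 2, enqueue []

BFS order: [1, 0, 3, 4, 5, 2]


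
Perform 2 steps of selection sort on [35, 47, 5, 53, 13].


Initial: [35, 47, 5, 53, 13]
Step 1: min=5 at 2
  Swap: [5, 47, 35, 53, 13]
Step 2: min=13 at 4
  Swap: [5, 13, 35, 53, 47]

After 2 steps: [5, 13, 35, 53, 47]


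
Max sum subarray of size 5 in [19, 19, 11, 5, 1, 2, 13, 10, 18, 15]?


[0:5]: 55
[1:6]: 38
[2:7]: 32
[3:8]: 31
[4:9]: 44
[5:10]: 58

Max: 58 at [5:10]


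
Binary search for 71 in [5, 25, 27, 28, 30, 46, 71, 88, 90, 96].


Step 1: lo=0, hi=9, mid=4, val=30
Step 2: lo=5, hi=9, mid=7, val=88
Step 3: lo=5, hi=6, mid=5, val=46
Step 4: lo=6, hi=6, mid=6, val=71

Found at index 6


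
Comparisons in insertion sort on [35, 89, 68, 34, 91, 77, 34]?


Algorithm: insertion sort
Input: [35, 89, 68, 34, 91, 77, 34]
Sorted: [34, 34, 35, 68, 77, 89, 91]

16


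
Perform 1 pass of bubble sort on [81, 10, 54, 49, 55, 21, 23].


Initial: [81, 10, 54, 49, 55, 21, 23]
Pass 1: [10, 54, 49, 55, 21, 23, 81] (6 swaps)

After 1 pass: [10, 54, 49, 55, 21, 23, 81]


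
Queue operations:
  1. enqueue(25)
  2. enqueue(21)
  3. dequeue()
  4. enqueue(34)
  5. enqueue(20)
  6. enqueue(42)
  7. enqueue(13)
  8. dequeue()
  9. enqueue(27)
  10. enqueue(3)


enqueue(25) -> [25]
enqueue(21) -> [25, 21]
dequeue()->25, [21]
enqueue(34) -> [21, 34]
enqueue(20) -> [21, 34, 20]
enqueue(42) -> [21, 34, 20, 42]
enqueue(13) -> [21, 34, 20, 42, 13]
dequeue()->21, [34, 20, 42, 13]
enqueue(27) -> [34, 20, 42, 13, 27]
enqueue(3) -> [34, 20, 42, 13, 27, 3]

Final queue: [34, 20, 42, 13, 27, 3]


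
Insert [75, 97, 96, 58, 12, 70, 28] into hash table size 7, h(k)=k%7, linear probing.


Insert 75: h=5 -> slot 5
Insert 97: h=6 -> slot 6
Insert 96: h=5, 2 probes -> slot 0
Insert 58: h=2 -> slot 2
Insert 12: h=5, 3 probes -> slot 1
Insert 70: h=0, 3 probes -> slot 3
Insert 28: h=0, 4 probes -> slot 4

Table: [96, 12, 58, 70, 28, 75, 97]


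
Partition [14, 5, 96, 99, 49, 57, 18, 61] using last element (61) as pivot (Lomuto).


Pivot: 61
  14 <= 61: advance i (no swap)
  5 <= 61: advance i (no swap)
  49 <= 61: swap -> [14, 5, 49, 99, 96, 57, 18, 61]
  57 <= 61: swap -> [14, 5, 49, 57, 96, 99, 18, 61]
  18 <= 61: swap -> [14, 5, 49, 57, 18, 99, 96, 61]
Place pivot at 5: [14, 5, 49, 57, 18, 61, 96, 99]

Partitioned: [14, 5, 49, 57, 18, 61, 96, 99]


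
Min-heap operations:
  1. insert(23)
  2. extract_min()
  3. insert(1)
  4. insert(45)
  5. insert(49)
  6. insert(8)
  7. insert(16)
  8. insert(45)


insert(23) -> [23]
extract_min()->23, []
insert(1) -> [1]
insert(45) -> [1, 45]
insert(49) -> [1, 45, 49]
insert(8) -> [1, 8, 49, 45]
insert(16) -> [1, 8, 49, 45, 16]
insert(45) -> [1, 8, 45, 45, 16, 49]

Final heap: [1, 8, 45, 45, 16, 49]


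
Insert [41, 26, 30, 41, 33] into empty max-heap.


Insert 41: [41]
Insert 26: [41, 26]
Insert 30: [41, 26, 30]
Insert 41: [41, 41, 30, 26]
Insert 33: [41, 41, 30, 26, 33]

Final heap: [41, 41, 30, 26, 33]


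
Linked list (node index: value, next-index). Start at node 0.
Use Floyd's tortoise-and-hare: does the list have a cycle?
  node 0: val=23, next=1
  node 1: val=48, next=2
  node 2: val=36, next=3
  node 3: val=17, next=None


Floyd's tortoise (slow, +1) and hare (fast, +2):
  init: slow=0, fast=0
  step 1: slow=1, fast=2
  step 2: fast 2->3->None, no cycle

Cycle: no


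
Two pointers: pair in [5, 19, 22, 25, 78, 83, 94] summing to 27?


lo=0(5)+hi=6(94)=99
lo=0(5)+hi=5(83)=88
lo=0(5)+hi=4(78)=83
lo=0(5)+hi=3(25)=30
lo=0(5)+hi=2(22)=27

Yes: 5+22=27


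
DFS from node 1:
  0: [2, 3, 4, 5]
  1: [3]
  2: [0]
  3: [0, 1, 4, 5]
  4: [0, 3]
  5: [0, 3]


Visit 1, push [3]
Visit 3, push [5, 4, 0]
Visit 0, push [5, 4, 2]
Visit 2, push []
Visit 4, push []
Visit 5, push []

DFS order: [1, 3, 0, 2, 4, 5]


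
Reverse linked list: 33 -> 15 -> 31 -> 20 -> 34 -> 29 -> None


Step 1: curr=33, set curr.next=prev(None) | reversed so far: 33
Step 2: curr=15, set curr.next=prev(33) | reversed so far: 15 -> 33
Step 3: curr=31, set curr.next=prev(15) | reversed so far: 31 -> 15 -> 33
Step 4: curr=20, set curr.next=prev(31) | reversed so far: 20 -> 31 -> 15 -> 33
Step 5: curr=34, set curr.next=prev(20) | reversed so far: 34 -> 20 -> 31 -> 15 -> 33
Step 6: curr=29, set curr.next=prev(34) | reversed so far: 29 -> 34 -> 20 -> 31 -> 15 -> 33

29 -> 34 -> 20 -> 31 -> 15 -> 33 -> None


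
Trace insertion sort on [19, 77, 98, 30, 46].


Initial: [19, 77, 98, 30, 46]
Insert 77: [19, 77, 98, 30, 46]
Insert 98: [19, 77, 98, 30, 46]
Insert 30: [19, 30, 77, 98, 46]
Insert 46: [19, 30, 46, 77, 98]

Sorted: [19, 30, 46, 77, 98]


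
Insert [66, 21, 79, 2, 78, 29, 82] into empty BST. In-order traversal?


Insert 66: root
Insert 21: L from 66
Insert 79: R from 66
Insert 2: L from 66 -> L from 21
Insert 78: R from 66 -> L from 79
Insert 29: L from 66 -> R from 21
Insert 82: R from 66 -> R from 79

In-order: [2, 21, 29, 66, 78, 79, 82]


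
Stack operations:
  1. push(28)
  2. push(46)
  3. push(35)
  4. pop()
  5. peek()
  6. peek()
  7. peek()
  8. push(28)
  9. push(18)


push(28) -> [28]
push(46) -> [28, 46]
push(35) -> [28, 46, 35]
pop()->35, [28, 46]
peek()->46
peek()->46
peek()->46
push(28) -> [28, 46, 28]
push(18) -> [28, 46, 28, 18]

Final stack: [28, 46, 28, 18]


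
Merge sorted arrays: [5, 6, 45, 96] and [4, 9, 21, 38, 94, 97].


Take 4 from B
Take 5 from A
Take 6 from A
Take 9 from B
Take 21 from B
Take 38 from B
Take 45 from A
Take 94 from B
Take 96 from A

Merged: [4, 5, 6, 9, 21, 38, 45, 94, 96, 97]


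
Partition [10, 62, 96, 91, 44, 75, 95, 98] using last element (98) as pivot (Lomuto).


Pivot: 98
  10 <= 98: advance i (no swap)
  62 <= 98: advance i (no swap)
  96 <= 98: advance i (no swap)
  91 <= 98: advance i (no swap)
  44 <= 98: advance i (no swap)
  75 <= 98: advance i (no swap)
  95 <= 98: advance i (no swap)
Place pivot at 7: [10, 62, 96, 91, 44, 75, 95, 98]

Partitioned: [10, 62, 96, 91, 44, 75, 95, 98]


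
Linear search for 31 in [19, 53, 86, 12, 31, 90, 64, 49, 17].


i=0: 19!=31
i=1: 53!=31
i=2: 86!=31
i=3: 12!=31
i=4: 31==31 found!

Found at 4, 5 comps


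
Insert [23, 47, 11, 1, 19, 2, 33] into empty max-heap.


Insert 23: [23]
Insert 47: [47, 23]
Insert 11: [47, 23, 11]
Insert 1: [47, 23, 11, 1]
Insert 19: [47, 23, 11, 1, 19]
Insert 2: [47, 23, 11, 1, 19, 2]
Insert 33: [47, 23, 33, 1, 19, 2, 11]

Final heap: [47, 23, 33, 1, 19, 2, 11]


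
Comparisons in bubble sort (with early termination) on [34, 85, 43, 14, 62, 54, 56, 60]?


Algorithm: bubble sort (with early termination)
Input: [34, 85, 43, 14, 62, 54, 56, 60]
Sorted: [14, 34, 43, 54, 56, 60, 62, 85]

22


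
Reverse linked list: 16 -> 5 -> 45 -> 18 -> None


Step 1: curr=16, set curr.next=prev(None) | reversed so far: 16
Step 2: curr=5, set curr.next=prev(16) | reversed so far: 5 -> 16
Step 3: curr=45, set curr.next=prev(5) | reversed so far: 45 -> 5 -> 16
Step 4: curr=18, set curr.next=prev(45) | reversed so far: 18 -> 45 -> 5 -> 16

18 -> 45 -> 5 -> 16 -> None


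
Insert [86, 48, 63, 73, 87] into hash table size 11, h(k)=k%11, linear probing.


Insert 86: h=9 -> slot 9
Insert 48: h=4 -> slot 4
Insert 63: h=8 -> slot 8
Insert 73: h=7 -> slot 7
Insert 87: h=10 -> slot 10

Table: [None, None, None, None, 48, None, None, 73, 63, 86, 87]


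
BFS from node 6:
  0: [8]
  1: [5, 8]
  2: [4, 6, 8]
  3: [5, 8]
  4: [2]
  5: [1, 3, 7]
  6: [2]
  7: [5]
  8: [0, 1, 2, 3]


Visit 6, enqueue [2]
Visit 2, enqueue [4, 8]
Visit 4, enqueue []
Visit 8, enqueue [0, 1, 3]
Visit 0, enqueue []
Visit 1, enqueue [5]
Visit 3, enqueue []
Visit 5, enqueue [7]
Visit 7, enqueue []

BFS order: [6, 2, 4, 8, 0, 1, 3, 5, 7]


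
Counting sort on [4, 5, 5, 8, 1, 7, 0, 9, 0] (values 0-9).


Input: [4, 5, 5, 8, 1, 7, 0, 9, 0]
Counts: [2, 1, 0, 0, 1, 2, 0, 1, 1, 1]

Sorted: [0, 0, 1, 4, 5, 5, 7, 8, 9]


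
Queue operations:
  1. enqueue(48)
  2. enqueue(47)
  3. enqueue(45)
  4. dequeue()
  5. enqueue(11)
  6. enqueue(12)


enqueue(48) -> [48]
enqueue(47) -> [48, 47]
enqueue(45) -> [48, 47, 45]
dequeue()->48, [47, 45]
enqueue(11) -> [47, 45, 11]
enqueue(12) -> [47, 45, 11, 12]

Final queue: [47, 45, 11, 12]


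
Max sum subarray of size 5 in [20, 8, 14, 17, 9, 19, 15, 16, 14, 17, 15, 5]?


[0:5]: 68
[1:6]: 67
[2:7]: 74
[3:8]: 76
[4:9]: 73
[5:10]: 81
[6:11]: 77
[7:12]: 67

Max: 81 at [5:10]


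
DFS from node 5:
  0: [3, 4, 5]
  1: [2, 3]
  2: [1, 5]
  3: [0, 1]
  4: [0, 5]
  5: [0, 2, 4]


Visit 5, push [4, 2, 0]
Visit 0, push [4, 3]
Visit 3, push [1]
Visit 1, push [2]
Visit 2, push []
Visit 4, push []

DFS order: [5, 0, 3, 1, 2, 4]


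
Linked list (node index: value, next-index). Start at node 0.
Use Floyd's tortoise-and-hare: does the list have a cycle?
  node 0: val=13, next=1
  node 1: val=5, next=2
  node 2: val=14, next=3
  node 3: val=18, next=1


Floyd's tortoise (slow, +1) and hare (fast, +2):
  init: slow=0, fast=0
  step 1: slow=1, fast=2
  step 2: slow=2, fast=1
  step 3: slow=3, fast=3
  slow == fast at node 3: cycle detected

Cycle: yes


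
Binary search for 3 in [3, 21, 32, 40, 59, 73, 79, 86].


Step 1: lo=0, hi=7, mid=3, val=40
Step 2: lo=0, hi=2, mid=1, val=21
Step 3: lo=0, hi=0, mid=0, val=3

Found at index 0


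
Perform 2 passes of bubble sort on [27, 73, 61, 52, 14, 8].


Initial: [27, 73, 61, 52, 14, 8]
Pass 1: [27, 61, 52, 14, 8, 73] (4 swaps)
Pass 2: [27, 52, 14, 8, 61, 73] (3 swaps)

After 2 passes: [27, 52, 14, 8, 61, 73]


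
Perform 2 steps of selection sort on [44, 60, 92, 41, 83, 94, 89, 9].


Initial: [44, 60, 92, 41, 83, 94, 89, 9]
Step 1: min=9 at 7
  Swap: [9, 60, 92, 41, 83, 94, 89, 44]
Step 2: min=41 at 3
  Swap: [9, 41, 92, 60, 83, 94, 89, 44]

After 2 steps: [9, 41, 92, 60, 83, 94, 89, 44]


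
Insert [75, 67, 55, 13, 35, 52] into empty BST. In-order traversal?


Insert 75: root
Insert 67: L from 75
Insert 55: L from 75 -> L from 67
Insert 13: L from 75 -> L from 67 -> L from 55
Insert 35: L from 75 -> L from 67 -> L from 55 -> R from 13
Insert 52: L from 75 -> L from 67 -> L from 55 -> R from 13 -> R from 35

In-order: [13, 35, 52, 55, 67, 75]


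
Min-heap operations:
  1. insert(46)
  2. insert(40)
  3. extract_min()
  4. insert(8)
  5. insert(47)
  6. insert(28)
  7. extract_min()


insert(46) -> [46]
insert(40) -> [40, 46]
extract_min()->40, [46]
insert(8) -> [8, 46]
insert(47) -> [8, 46, 47]
insert(28) -> [8, 28, 47, 46]
extract_min()->8, [28, 46, 47]

Final heap: [28, 46, 47]


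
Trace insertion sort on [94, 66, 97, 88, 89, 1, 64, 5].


Initial: [94, 66, 97, 88, 89, 1, 64, 5]
Insert 66: [66, 94, 97, 88, 89, 1, 64, 5]
Insert 97: [66, 94, 97, 88, 89, 1, 64, 5]
Insert 88: [66, 88, 94, 97, 89, 1, 64, 5]
Insert 89: [66, 88, 89, 94, 97, 1, 64, 5]
Insert 1: [1, 66, 88, 89, 94, 97, 64, 5]
Insert 64: [1, 64, 66, 88, 89, 94, 97, 5]
Insert 5: [1, 5, 64, 66, 88, 89, 94, 97]

Sorted: [1, 5, 64, 66, 88, 89, 94, 97]


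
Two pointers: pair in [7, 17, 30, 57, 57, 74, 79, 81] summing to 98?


lo=0(7)+hi=7(81)=88
lo=1(17)+hi=7(81)=98

Yes: 17+81=98


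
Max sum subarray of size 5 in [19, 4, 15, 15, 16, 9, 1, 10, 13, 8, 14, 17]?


[0:5]: 69
[1:6]: 59
[2:7]: 56
[3:8]: 51
[4:9]: 49
[5:10]: 41
[6:11]: 46
[7:12]: 62

Max: 69 at [0:5]


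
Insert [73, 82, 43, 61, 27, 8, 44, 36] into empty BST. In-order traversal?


Insert 73: root
Insert 82: R from 73
Insert 43: L from 73
Insert 61: L from 73 -> R from 43
Insert 27: L from 73 -> L from 43
Insert 8: L from 73 -> L from 43 -> L from 27
Insert 44: L from 73 -> R from 43 -> L from 61
Insert 36: L from 73 -> L from 43 -> R from 27

In-order: [8, 27, 36, 43, 44, 61, 73, 82]


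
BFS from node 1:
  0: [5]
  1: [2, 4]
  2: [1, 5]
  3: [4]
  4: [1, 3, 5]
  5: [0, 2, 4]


Visit 1, enqueue [2, 4]
Visit 2, enqueue [5]
Visit 4, enqueue [3]
Visit 5, enqueue [0]
Visit 3, enqueue []
Visit 0, enqueue []

BFS order: [1, 2, 4, 5, 3, 0]


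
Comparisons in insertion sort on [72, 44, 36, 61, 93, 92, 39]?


Algorithm: insertion sort
Input: [72, 44, 36, 61, 93, 92, 39]
Sorted: [36, 39, 44, 61, 72, 92, 93]

14


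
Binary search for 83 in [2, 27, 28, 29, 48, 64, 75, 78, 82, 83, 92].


Step 1: lo=0, hi=10, mid=5, val=64
Step 2: lo=6, hi=10, mid=8, val=82
Step 3: lo=9, hi=10, mid=9, val=83

Found at index 9


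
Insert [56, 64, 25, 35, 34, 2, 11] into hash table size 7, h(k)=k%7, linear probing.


Insert 56: h=0 -> slot 0
Insert 64: h=1 -> slot 1
Insert 25: h=4 -> slot 4
Insert 35: h=0, 2 probes -> slot 2
Insert 34: h=6 -> slot 6
Insert 2: h=2, 1 probes -> slot 3
Insert 11: h=4, 1 probes -> slot 5

Table: [56, 64, 35, 2, 25, 11, 34]


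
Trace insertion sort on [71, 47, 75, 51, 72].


Initial: [71, 47, 75, 51, 72]
Insert 47: [47, 71, 75, 51, 72]
Insert 75: [47, 71, 75, 51, 72]
Insert 51: [47, 51, 71, 75, 72]
Insert 72: [47, 51, 71, 72, 75]

Sorted: [47, 51, 71, 72, 75]


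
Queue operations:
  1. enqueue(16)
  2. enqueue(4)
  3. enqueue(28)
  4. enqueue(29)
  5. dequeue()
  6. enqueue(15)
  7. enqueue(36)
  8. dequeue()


enqueue(16) -> [16]
enqueue(4) -> [16, 4]
enqueue(28) -> [16, 4, 28]
enqueue(29) -> [16, 4, 28, 29]
dequeue()->16, [4, 28, 29]
enqueue(15) -> [4, 28, 29, 15]
enqueue(36) -> [4, 28, 29, 15, 36]
dequeue()->4, [28, 29, 15, 36]

Final queue: [28, 29, 15, 36]


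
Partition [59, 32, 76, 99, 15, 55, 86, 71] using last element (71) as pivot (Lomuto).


Pivot: 71
  59 <= 71: advance i (no swap)
  32 <= 71: advance i (no swap)
  15 <= 71: swap -> [59, 32, 15, 99, 76, 55, 86, 71]
  55 <= 71: swap -> [59, 32, 15, 55, 76, 99, 86, 71]
Place pivot at 4: [59, 32, 15, 55, 71, 99, 86, 76]

Partitioned: [59, 32, 15, 55, 71, 99, 86, 76]


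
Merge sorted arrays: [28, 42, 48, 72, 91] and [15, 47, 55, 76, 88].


Take 15 from B
Take 28 from A
Take 42 from A
Take 47 from B
Take 48 from A
Take 55 from B
Take 72 from A
Take 76 from B
Take 88 from B

Merged: [15, 28, 42, 47, 48, 55, 72, 76, 88, 91]


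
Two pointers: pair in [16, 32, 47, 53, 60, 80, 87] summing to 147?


lo=0(16)+hi=6(87)=103
lo=1(32)+hi=6(87)=119
lo=2(47)+hi=6(87)=134
lo=3(53)+hi=6(87)=140
lo=4(60)+hi=6(87)=147

Yes: 60+87=147


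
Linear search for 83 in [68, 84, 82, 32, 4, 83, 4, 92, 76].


i=0: 68!=83
i=1: 84!=83
i=2: 82!=83
i=3: 32!=83
i=4: 4!=83
i=5: 83==83 found!

Found at 5, 6 comps


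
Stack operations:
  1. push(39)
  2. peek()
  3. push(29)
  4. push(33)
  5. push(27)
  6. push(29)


push(39) -> [39]
peek()->39
push(29) -> [39, 29]
push(33) -> [39, 29, 33]
push(27) -> [39, 29, 33, 27]
push(29) -> [39, 29, 33, 27, 29]

Final stack: [39, 29, 33, 27, 29]


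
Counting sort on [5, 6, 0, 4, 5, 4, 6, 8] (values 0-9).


Input: [5, 6, 0, 4, 5, 4, 6, 8]
Counts: [1, 0, 0, 0, 2, 2, 2, 0, 1, 0]

Sorted: [0, 4, 4, 5, 5, 6, 6, 8]


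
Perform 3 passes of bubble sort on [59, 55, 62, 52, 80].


Initial: [59, 55, 62, 52, 80]
Pass 1: [55, 59, 52, 62, 80] (2 swaps)
Pass 2: [55, 52, 59, 62, 80] (1 swaps)
Pass 3: [52, 55, 59, 62, 80] (1 swaps)

After 3 passes: [52, 55, 59, 62, 80]


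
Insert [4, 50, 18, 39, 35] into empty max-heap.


Insert 4: [4]
Insert 50: [50, 4]
Insert 18: [50, 4, 18]
Insert 39: [50, 39, 18, 4]
Insert 35: [50, 39, 18, 4, 35]

Final heap: [50, 39, 18, 4, 35]


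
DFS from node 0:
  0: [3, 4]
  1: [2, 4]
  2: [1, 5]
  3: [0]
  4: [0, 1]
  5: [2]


Visit 0, push [4, 3]
Visit 3, push []
Visit 4, push [1]
Visit 1, push [2]
Visit 2, push [5]
Visit 5, push []

DFS order: [0, 3, 4, 1, 2, 5]


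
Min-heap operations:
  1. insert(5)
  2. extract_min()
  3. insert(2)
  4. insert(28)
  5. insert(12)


insert(5) -> [5]
extract_min()->5, []
insert(2) -> [2]
insert(28) -> [2, 28]
insert(12) -> [2, 28, 12]

Final heap: [2, 28, 12]


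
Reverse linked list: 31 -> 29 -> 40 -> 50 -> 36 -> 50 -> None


Step 1: curr=31, set curr.next=prev(None) | reversed so far: 31
Step 2: curr=29, set curr.next=prev(31) | reversed so far: 29 -> 31
Step 3: curr=40, set curr.next=prev(29) | reversed so far: 40 -> 29 -> 31
Step 4: curr=50, set curr.next=prev(40) | reversed so far: 50 -> 40 -> 29 -> 31
Step 5: curr=36, set curr.next=prev(50) | reversed so far: 36 -> 50 -> 40 -> 29 -> 31
Step 6: curr=50, set curr.next=prev(36) | reversed so far: 50 -> 36 -> 50 -> 40 -> 29 -> 31

50 -> 36 -> 50 -> 40 -> 29 -> 31 -> None


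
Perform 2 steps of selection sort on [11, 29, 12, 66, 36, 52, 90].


Initial: [11, 29, 12, 66, 36, 52, 90]
Step 1: min=11 at 0
  Swap: [11, 29, 12, 66, 36, 52, 90]
Step 2: min=12 at 2
  Swap: [11, 12, 29, 66, 36, 52, 90]

After 2 steps: [11, 12, 29, 66, 36, 52, 90]


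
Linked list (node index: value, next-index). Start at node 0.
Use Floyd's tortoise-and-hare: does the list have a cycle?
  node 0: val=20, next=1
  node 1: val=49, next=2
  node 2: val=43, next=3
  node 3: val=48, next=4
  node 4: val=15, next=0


Floyd's tortoise (slow, +1) and hare (fast, +2):
  init: slow=0, fast=0
  step 1: slow=1, fast=2
  step 2: slow=2, fast=4
  step 3: slow=3, fast=1
  step 4: slow=4, fast=3
  step 5: slow=0, fast=0
  slow == fast at node 0: cycle detected

Cycle: yes


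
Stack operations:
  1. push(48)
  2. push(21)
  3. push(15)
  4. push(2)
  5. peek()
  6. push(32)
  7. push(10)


push(48) -> [48]
push(21) -> [48, 21]
push(15) -> [48, 21, 15]
push(2) -> [48, 21, 15, 2]
peek()->2
push(32) -> [48, 21, 15, 2, 32]
push(10) -> [48, 21, 15, 2, 32, 10]

Final stack: [48, 21, 15, 2, 32, 10]


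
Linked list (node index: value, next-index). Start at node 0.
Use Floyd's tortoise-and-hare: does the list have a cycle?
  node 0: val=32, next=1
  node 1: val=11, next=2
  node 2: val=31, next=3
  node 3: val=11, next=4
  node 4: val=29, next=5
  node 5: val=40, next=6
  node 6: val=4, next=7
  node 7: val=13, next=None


Floyd's tortoise (slow, +1) and hare (fast, +2):
  init: slow=0, fast=0
  step 1: slow=1, fast=2
  step 2: slow=2, fast=4
  step 3: slow=3, fast=6
  step 4: fast 6->7->None, no cycle

Cycle: no


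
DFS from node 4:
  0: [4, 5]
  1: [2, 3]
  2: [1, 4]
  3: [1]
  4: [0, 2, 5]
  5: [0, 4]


Visit 4, push [5, 2, 0]
Visit 0, push [5]
Visit 5, push []
Visit 2, push [1]
Visit 1, push [3]
Visit 3, push []

DFS order: [4, 0, 5, 2, 1, 3]


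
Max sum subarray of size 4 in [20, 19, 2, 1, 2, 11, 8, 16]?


[0:4]: 42
[1:5]: 24
[2:6]: 16
[3:7]: 22
[4:8]: 37

Max: 42 at [0:4]


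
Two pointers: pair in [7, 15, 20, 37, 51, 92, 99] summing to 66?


lo=0(7)+hi=6(99)=106
lo=0(7)+hi=5(92)=99
lo=0(7)+hi=4(51)=58
lo=1(15)+hi=4(51)=66

Yes: 15+51=66


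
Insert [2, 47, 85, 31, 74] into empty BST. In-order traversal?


Insert 2: root
Insert 47: R from 2
Insert 85: R from 2 -> R from 47
Insert 31: R from 2 -> L from 47
Insert 74: R from 2 -> R from 47 -> L from 85

In-order: [2, 31, 47, 74, 85]


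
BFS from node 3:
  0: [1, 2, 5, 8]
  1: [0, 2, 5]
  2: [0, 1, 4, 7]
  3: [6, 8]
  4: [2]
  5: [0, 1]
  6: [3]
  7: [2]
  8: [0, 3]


Visit 3, enqueue [6, 8]
Visit 6, enqueue []
Visit 8, enqueue [0]
Visit 0, enqueue [1, 2, 5]
Visit 1, enqueue []
Visit 2, enqueue [4, 7]
Visit 5, enqueue []
Visit 4, enqueue []
Visit 7, enqueue []

BFS order: [3, 6, 8, 0, 1, 2, 5, 4, 7]


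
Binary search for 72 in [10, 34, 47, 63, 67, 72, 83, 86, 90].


Step 1: lo=0, hi=8, mid=4, val=67
Step 2: lo=5, hi=8, mid=6, val=83
Step 3: lo=5, hi=5, mid=5, val=72

Found at index 5


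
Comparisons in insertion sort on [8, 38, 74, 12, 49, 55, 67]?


Algorithm: insertion sort
Input: [8, 38, 74, 12, 49, 55, 67]
Sorted: [8, 12, 38, 49, 55, 67, 74]

11


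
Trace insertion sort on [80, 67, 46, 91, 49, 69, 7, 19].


Initial: [80, 67, 46, 91, 49, 69, 7, 19]
Insert 67: [67, 80, 46, 91, 49, 69, 7, 19]
Insert 46: [46, 67, 80, 91, 49, 69, 7, 19]
Insert 91: [46, 67, 80, 91, 49, 69, 7, 19]
Insert 49: [46, 49, 67, 80, 91, 69, 7, 19]
Insert 69: [46, 49, 67, 69, 80, 91, 7, 19]
Insert 7: [7, 46, 49, 67, 69, 80, 91, 19]
Insert 19: [7, 19, 46, 49, 67, 69, 80, 91]

Sorted: [7, 19, 46, 49, 67, 69, 80, 91]


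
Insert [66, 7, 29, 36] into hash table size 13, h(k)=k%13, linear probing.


Insert 66: h=1 -> slot 1
Insert 7: h=7 -> slot 7
Insert 29: h=3 -> slot 3
Insert 36: h=10 -> slot 10

Table: [None, 66, None, 29, None, None, None, 7, None, None, 36, None, None]


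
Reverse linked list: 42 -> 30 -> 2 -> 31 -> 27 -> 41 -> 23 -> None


Step 1: curr=42, set curr.next=prev(None) | reversed so far: 42
Step 2: curr=30, set curr.next=prev(42) | reversed so far: 30 -> 42
Step 3: curr=2, set curr.next=prev(30) | reversed so far: 2 -> 30 -> 42
Step 4: curr=31, set curr.next=prev(2) | reversed so far: 31 -> 2 -> 30 -> 42
Step 5: curr=27, set curr.next=prev(31) | reversed so far: 27 -> 31 -> 2 -> 30 -> 42
Step 6: curr=41, set curr.next=prev(27) | reversed so far: 41 -> 27 -> 31 -> 2 -> 30 -> 42
Step 7: curr=23, set curr.next=prev(41) | reversed so far: 23 -> 41 -> 27 -> 31 -> 2 -> 30 -> 42

23 -> 41 -> 27 -> 31 -> 2 -> 30 -> 42 -> None


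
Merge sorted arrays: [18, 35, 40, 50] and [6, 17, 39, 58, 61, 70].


Take 6 from B
Take 17 from B
Take 18 from A
Take 35 from A
Take 39 from B
Take 40 from A
Take 50 from A

Merged: [6, 17, 18, 35, 39, 40, 50, 58, 61, 70]


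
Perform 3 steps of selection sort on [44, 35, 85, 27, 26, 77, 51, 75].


Initial: [44, 35, 85, 27, 26, 77, 51, 75]
Step 1: min=26 at 4
  Swap: [26, 35, 85, 27, 44, 77, 51, 75]
Step 2: min=27 at 3
  Swap: [26, 27, 85, 35, 44, 77, 51, 75]
Step 3: min=35 at 3
  Swap: [26, 27, 35, 85, 44, 77, 51, 75]

After 3 steps: [26, 27, 35, 85, 44, 77, 51, 75]


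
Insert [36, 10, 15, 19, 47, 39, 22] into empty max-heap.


Insert 36: [36]
Insert 10: [36, 10]
Insert 15: [36, 10, 15]
Insert 19: [36, 19, 15, 10]
Insert 47: [47, 36, 15, 10, 19]
Insert 39: [47, 36, 39, 10, 19, 15]
Insert 22: [47, 36, 39, 10, 19, 15, 22]

Final heap: [47, 36, 39, 10, 19, 15, 22]


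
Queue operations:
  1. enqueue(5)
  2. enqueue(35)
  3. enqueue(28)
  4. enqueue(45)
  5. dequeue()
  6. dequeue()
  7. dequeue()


enqueue(5) -> [5]
enqueue(35) -> [5, 35]
enqueue(28) -> [5, 35, 28]
enqueue(45) -> [5, 35, 28, 45]
dequeue()->5, [35, 28, 45]
dequeue()->35, [28, 45]
dequeue()->28, [45]

Final queue: [45]


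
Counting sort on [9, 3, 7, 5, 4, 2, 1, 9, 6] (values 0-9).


Input: [9, 3, 7, 5, 4, 2, 1, 9, 6]
Counts: [0, 1, 1, 1, 1, 1, 1, 1, 0, 2]

Sorted: [1, 2, 3, 4, 5, 6, 7, 9, 9]


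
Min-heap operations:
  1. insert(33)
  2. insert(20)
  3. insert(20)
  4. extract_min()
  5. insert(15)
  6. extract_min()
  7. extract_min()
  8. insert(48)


insert(33) -> [33]
insert(20) -> [20, 33]
insert(20) -> [20, 33, 20]
extract_min()->20, [20, 33]
insert(15) -> [15, 33, 20]
extract_min()->15, [20, 33]
extract_min()->20, [33]
insert(48) -> [33, 48]

Final heap: [33, 48]


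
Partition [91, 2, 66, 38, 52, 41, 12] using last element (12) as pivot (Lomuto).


Pivot: 12
  2 <= 12: swap -> [2, 91, 66, 38, 52, 41, 12]
Place pivot at 1: [2, 12, 66, 38, 52, 41, 91]

Partitioned: [2, 12, 66, 38, 52, 41, 91]


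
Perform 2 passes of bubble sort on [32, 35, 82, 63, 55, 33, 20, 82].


Initial: [32, 35, 82, 63, 55, 33, 20, 82]
Pass 1: [32, 35, 63, 55, 33, 20, 82, 82] (4 swaps)
Pass 2: [32, 35, 55, 33, 20, 63, 82, 82] (3 swaps)

After 2 passes: [32, 35, 55, 33, 20, 63, 82, 82]


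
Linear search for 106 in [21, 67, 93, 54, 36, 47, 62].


i=0: 21!=106
i=1: 67!=106
i=2: 93!=106
i=3: 54!=106
i=4: 36!=106
i=5: 47!=106
i=6: 62!=106

Not found, 7 comps


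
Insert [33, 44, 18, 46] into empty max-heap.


Insert 33: [33]
Insert 44: [44, 33]
Insert 18: [44, 33, 18]
Insert 46: [46, 44, 18, 33]

Final heap: [46, 44, 18, 33]


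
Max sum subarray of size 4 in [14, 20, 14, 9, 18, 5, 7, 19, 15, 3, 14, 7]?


[0:4]: 57
[1:5]: 61
[2:6]: 46
[3:7]: 39
[4:8]: 49
[5:9]: 46
[6:10]: 44
[7:11]: 51
[8:12]: 39

Max: 61 at [1:5]


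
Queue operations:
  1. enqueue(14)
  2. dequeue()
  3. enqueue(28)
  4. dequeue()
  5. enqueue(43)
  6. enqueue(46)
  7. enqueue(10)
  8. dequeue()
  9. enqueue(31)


enqueue(14) -> [14]
dequeue()->14, []
enqueue(28) -> [28]
dequeue()->28, []
enqueue(43) -> [43]
enqueue(46) -> [43, 46]
enqueue(10) -> [43, 46, 10]
dequeue()->43, [46, 10]
enqueue(31) -> [46, 10, 31]

Final queue: [46, 10, 31]


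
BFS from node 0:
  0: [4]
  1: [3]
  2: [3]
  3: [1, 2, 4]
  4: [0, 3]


Visit 0, enqueue [4]
Visit 4, enqueue [3]
Visit 3, enqueue [1, 2]
Visit 1, enqueue []
Visit 2, enqueue []

BFS order: [0, 4, 3, 1, 2]


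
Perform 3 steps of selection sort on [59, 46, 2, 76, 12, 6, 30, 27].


Initial: [59, 46, 2, 76, 12, 6, 30, 27]
Step 1: min=2 at 2
  Swap: [2, 46, 59, 76, 12, 6, 30, 27]
Step 2: min=6 at 5
  Swap: [2, 6, 59, 76, 12, 46, 30, 27]
Step 3: min=12 at 4
  Swap: [2, 6, 12, 76, 59, 46, 30, 27]

After 3 steps: [2, 6, 12, 76, 59, 46, 30, 27]


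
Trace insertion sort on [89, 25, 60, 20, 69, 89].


Initial: [89, 25, 60, 20, 69, 89]
Insert 25: [25, 89, 60, 20, 69, 89]
Insert 60: [25, 60, 89, 20, 69, 89]
Insert 20: [20, 25, 60, 89, 69, 89]
Insert 69: [20, 25, 60, 69, 89, 89]
Insert 89: [20, 25, 60, 69, 89, 89]

Sorted: [20, 25, 60, 69, 89, 89]


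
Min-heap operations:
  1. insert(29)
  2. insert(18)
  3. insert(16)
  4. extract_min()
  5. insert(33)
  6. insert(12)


insert(29) -> [29]
insert(18) -> [18, 29]
insert(16) -> [16, 29, 18]
extract_min()->16, [18, 29]
insert(33) -> [18, 29, 33]
insert(12) -> [12, 18, 33, 29]

Final heap: [12, 18, 33, 29]


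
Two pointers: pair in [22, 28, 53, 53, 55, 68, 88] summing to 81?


lo=0(22)+hi=6(88)=110
lo=0(22)+hi=5(68)=90
lo=0(22)+hi=4(55)=77
lo=1(28)+hi=4(55)=83
lo=1(28)+hi=3(53)=81

Yes: 28+53=81


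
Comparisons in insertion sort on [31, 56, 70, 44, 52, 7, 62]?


Algorithm: insertion sort
Input: [31, 56, 70, 44, 52, 7, 62]
Sorted: [7, 31, 44, 52, 56, 62, 70]

15


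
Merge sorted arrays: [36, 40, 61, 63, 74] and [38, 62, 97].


Take 36 from A
Take 38 from B
Take 40 from A
Take 61 from A
Take 62 from B
Take 63 from A
Take 74 from A

Merged: [36, 38, 40, 61, 62, 63, 74, 97]


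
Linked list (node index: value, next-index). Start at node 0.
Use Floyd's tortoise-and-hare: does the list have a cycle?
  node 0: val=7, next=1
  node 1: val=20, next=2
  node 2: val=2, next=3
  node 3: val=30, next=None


Floyd's tortoise (slow, +1) and hare (fast, +2):
  init: slow=0, fast=0
  step 1: slow=1, fast=2
  step 2: fast 2->3->None, no cycle

Cycle: no


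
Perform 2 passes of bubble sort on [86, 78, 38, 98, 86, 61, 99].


Initial: [86, 78, 38, 98, 86, 61, 99]
Pass 1: [78, 38, 86, 86, 61, 98, 99] (4 swaps)
Pass 2: [38, 78, 86, 61, 86, 98, 99] (2 swaps)

After 2 passes: [38, 78, 86, 61, 86, 98, 99]


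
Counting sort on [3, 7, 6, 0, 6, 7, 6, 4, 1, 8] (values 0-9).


Input: [3, 7, 6, 0, 6, 7, 6, 4, 1, 8]
Counts: [1, 1, 0, 1, 1, 0, 3, 2, 1, 0]

Sorted: [0, 1, 3, 4, 6, 6, 6, 7, 7, 8]


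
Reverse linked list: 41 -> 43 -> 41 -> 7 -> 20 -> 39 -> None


Step 1: curr=41, set curr.next=prev(None) | reversed so far: 41
Step 2: curr=43, set curr.next=prev(41) | reversed so far: 43 -> 41
Step 3: curr=41, set curr.next=prev(43) | reversed so far: 41 -> 43 -> 41
Step 4: curr=7, set curr.next=prev(41) | reversed so far: 7 -> 41 -> 43 -> 41
Step 5: curr=20, set curr.next=prev(7) | reversed so far: 20 -> 7 -> 41 -> 43 -> 41
Step 6: curr=39, set curr.next=prev(20) | reversed so far: 39 -> 20 -> 7 -> 41 -> 43 -> 41

39 -> 20 -> 7 -> 41 -> 43 -> 41 -> None


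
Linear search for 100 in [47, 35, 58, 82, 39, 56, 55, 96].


i=0: 47!=100
i=1: 35!=100
i=2: 58!=100
i=3: 82!=100
i=4: 39!=100
i=5: 56!=100
i=6: 55!=100
i=7: 96!=100

Not found, 8 comps


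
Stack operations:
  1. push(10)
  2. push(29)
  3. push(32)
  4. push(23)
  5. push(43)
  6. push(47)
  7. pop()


push(10) -> [10]
push(29) -> [10, 29]
push(32) -> [10, 29, 32]
push(23) -> [10, 29, 32, 23]
push(43) -> [10, 29, 32, 23, 43]
push(47) -> [10, 29, 32, 23, 43, 47]
pop()->47, [10, 29, 32, 23, 43]

Final stack: [10, 29, 32, 23, 43]


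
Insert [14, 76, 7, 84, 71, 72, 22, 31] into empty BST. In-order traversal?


Insert 14: root
Insert 76: R from 14
Insert 7: L from 14
Insert 84: R from 14 -> R from 76
Insert 71: R from 14 -> L from 76
Insert 72: R from 14 -> L from 76 -> R from 71
Insert 22: R from 14 -> L from 76 -> L from 71
Insert 31: R from 14 -> L from 76 -> L from 71 -> R from 22

In-order: [7, 14, 22, 31, 71, 72, 76, 84]


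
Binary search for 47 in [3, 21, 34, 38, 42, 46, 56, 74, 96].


Step 1: lo=0, hi=8, mid=4, val=42
Step 2: lo=5, hi=8, mid=6, val=56
Step 3: lo=5, hi=5, mid=5, val=46

Not found


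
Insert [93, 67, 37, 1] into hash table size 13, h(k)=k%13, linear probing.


Insert 93: h=2 -> slot 2
Insert 67: h=2, 1 probes -> slot 3
Insert 37: h=11 -> slot 11
Insert 1: h=1 -> slot 1

Table: [None, 1, 93, 67, None, None, None, None, None, None, None, 37, None]


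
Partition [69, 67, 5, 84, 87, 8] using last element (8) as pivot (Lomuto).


Pivot: 8
  5 <= 8: swap -> [5, 67, 69, 84, 87, 8]
Place pivot at 1: [5, 8, 69, 84, 87, 67]

Partitioned: [5, 8, 69, 84, 87, 67]


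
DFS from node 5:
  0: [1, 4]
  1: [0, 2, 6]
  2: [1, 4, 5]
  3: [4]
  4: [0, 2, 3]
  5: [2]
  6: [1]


Visit 5, push [2]
Visit 2, push [4, 1]
Visit 1, push [6, 0]
Visit 0, push [4]
Visit 4, push [3]
Visit 3, push []
Visit 6, push []

DFS order: [5, 2, 1, 0, 4, 3, 6]


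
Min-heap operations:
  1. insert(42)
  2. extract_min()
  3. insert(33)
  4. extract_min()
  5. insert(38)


insert(42) -> [42]
extract_min()->42, []
insert(33) -> [33]
extract_min()->33, []
insert(38) -> [38]

Final heap: [38]


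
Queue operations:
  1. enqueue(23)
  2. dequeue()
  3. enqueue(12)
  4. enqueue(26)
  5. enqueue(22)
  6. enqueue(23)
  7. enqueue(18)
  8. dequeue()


enqueue(23) -> [23]
dequeue()->23, []
enqueue(12) -> [12]
enqueue(26) -> [12, 26]
enqueue(22) -> [12, 26, 22]
enqueue(23) -> [12, 26, 22, 23]
enqueue(18) -> [12, 26, 22, 23, 18]
dequeue()->12, [26, 22, 23, 18]

Final queue: [26, 22, 23, 18]
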